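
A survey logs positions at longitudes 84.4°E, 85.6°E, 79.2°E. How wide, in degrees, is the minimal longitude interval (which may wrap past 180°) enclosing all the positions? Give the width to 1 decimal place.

Sort the longitudes: +79.2°, +84.4°, +85.6°.
Eastward gaps between consecutive values (wrapping around): 5.2°, 1.2°, 353.6°.
Largest gap = 353.6° ⇒ minimal covering band is its complement: 360° − 353.6° = 6.4°.
Band runs from +79.2° eastward to +85.6°.

6.4°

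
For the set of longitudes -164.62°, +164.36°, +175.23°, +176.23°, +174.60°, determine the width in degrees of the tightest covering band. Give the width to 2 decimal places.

31.02°

Sort the longitudes: -164.62°, +164.36°, +174.60°, +175.23°, +176.23°.
Eastward gaps between consecutive values (wrapping around): 328.98°, 10.24°, 0.63°, 1.00°, 19.15°.
Largest gap = 328.98° ⇒ minimal covering band is its complement: 360° − 328.98° = 31.02°.
Band runs from +164.36° eastward to -164.62°, crossing the antimeridian.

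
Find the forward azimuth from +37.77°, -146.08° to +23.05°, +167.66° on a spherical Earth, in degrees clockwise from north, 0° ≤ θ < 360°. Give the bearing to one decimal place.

Δλ = 167.66 − -146.08 = 313.74°; wrapped into (−180°, 180°]: -46.26°.
θ = atan2( sin Δλ · cos φ₂ , cos φ₁ · sin φ₂ − sin φ₁ · cos φ₂ · cos Δλ )
  = atan2(-0.66480, -0.08016) = -96.876° → normalised to [0°, 360°): 263.124°.

263.1°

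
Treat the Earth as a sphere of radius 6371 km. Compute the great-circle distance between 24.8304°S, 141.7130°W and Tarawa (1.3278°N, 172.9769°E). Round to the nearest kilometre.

Δλ = 172.9769 − -141.7130 = 314.6899°; wrapped into (−180°, 180°]: -45.3101°.
Δφ = 1.3278 − -24.8304 = 26.1582°.
a = sin²(Δφ/2) + cos φ₁ · cos φ₂ · sin²(Δλ/2) = 0.185823.
c = 2·atan2(√a, √(1−a)) = 0.89136 rad → d = 6371·c ≈ 5678.87 km.

5679 km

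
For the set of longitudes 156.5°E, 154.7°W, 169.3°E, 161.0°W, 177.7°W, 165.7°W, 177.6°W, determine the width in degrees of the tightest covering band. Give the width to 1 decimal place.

48.8°

Sort the longitudes: -177.7°, -177.6°, -165.7°, -161.0°, -154.7°, +156.5°, +169.3°.
Eastward gaps between consecutive values (wrapping around): 0.1°, 11.9°, 4.7°, 6.3°, 311.2°, 12.8°, 13.0°.
Largest gap = 311.2° ⇒ minimal covering band is its complement: 360° − 311.2° = 48.8°.
Band runs from +156.5° eastward to -154.7°, crossing the antimeridian.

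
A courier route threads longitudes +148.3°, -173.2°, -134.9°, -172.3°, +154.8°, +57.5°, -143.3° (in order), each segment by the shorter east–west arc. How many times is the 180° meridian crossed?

Leg 1: +148.3° → -173.2°, shortest Δλ = 38.5° (east) — crosses 180°.
Leg 2: -173.2° → -134.9°, shortest Δλ = 38.3° (east) — does not cross 180°.
Leg 3: -134.9° → -172.3°, shortest Δλ = -37.4° (west) — does not cross 180°.
Leg 4: -172.3° → +154.8°, shortest Δλ = -32.9° (west) — crosses 180°.
Leg 5: +154.8° → +57.5°, shortest Δλ = -97.3° (west) — does not cross 180°.
Leg 6: +57.5° → -143.3°, shortest Δλ = 159.2° (east) — crosses 180°.
Total crossings: 3.

3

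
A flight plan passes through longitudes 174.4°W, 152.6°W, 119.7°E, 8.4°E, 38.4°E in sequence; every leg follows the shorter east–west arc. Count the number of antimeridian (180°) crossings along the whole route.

1

Leg 1: -174.4° → -152.6°, shortest Δλ = 21.8° (east) — does not cross 180°.
Leg 2: -152.6° → +119.7°, shortest Δλ = -87.7° (west) — crosses 180°.
Leg 3: +119.7° → +8.4°, shortest Δλ = -111.3° (west) — does not cross 180°.
Leg 4: +8.4° → +38.4°, shortest Δλ = 30.0° (east) — does not cross 180°.
Total crossings: 1.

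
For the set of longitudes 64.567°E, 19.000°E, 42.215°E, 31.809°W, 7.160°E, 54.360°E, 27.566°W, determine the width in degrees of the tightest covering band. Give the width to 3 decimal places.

96.376°

Sort the longitudes: -31.809°, -27.566°, +7.160°, +19.000°, +42.215°, +54.360°, +64.567°.
Eastward gaps between consecutive values (wrapping around): 4.243°, 34.726°, 11.840°, 23.215°, 12.145°, 10.207°, 263.624°.
Largest gap = 263.624° ⇒ minimal covering band is its complement: 360° − 263.624° = 96.376°.
Band runs from -31.809° eastward to +64.567°.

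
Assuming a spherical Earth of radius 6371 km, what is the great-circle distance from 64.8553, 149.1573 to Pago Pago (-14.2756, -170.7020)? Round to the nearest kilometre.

Δλ = -170.7020 − 149.1573 = -319.8593°; wrapped into (−180°, 180°]: 40.1407°.
Δφ = -14.2756 − 64.8553 = -79.1309°.
a = sin²(Δφ/2) + cos φ₁ · cos φ₂ · sin²(Δλ/2) = 0.454212.
c = 2·atan2(√a, √(1−a)) = 1.47909 rad → d = 6371·c ≈ 9423.30 km.

9423 km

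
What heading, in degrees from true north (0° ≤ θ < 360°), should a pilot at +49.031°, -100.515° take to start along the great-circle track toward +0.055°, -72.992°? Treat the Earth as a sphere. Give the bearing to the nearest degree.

Δλ = -72.992 − -100.515 = 27.523°.
θ = atan2( sin Δλ · cos φ₂ , cos φ₁ · sin φ₂ − sin φ₁ · cos φ₂ · cos Δλ )
  = atan2(0.46210, -0.66898) = 145.365° → normalised to [0°, 360°): 145.365°.

145°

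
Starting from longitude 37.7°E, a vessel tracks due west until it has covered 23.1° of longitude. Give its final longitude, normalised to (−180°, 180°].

Start at +37.7°; shift −23.1° → +14.6°.
+14.6° already lies in (−180°, 180°].

14.6°E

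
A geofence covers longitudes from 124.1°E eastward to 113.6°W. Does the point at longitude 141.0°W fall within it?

Band width going east from +124.1° to -113.6°: ((-113.6 − 124.1) mod 360) = 122.3°.
Offset of -141.0° east of the west edge: ((-141.0 − 124.1) mod 360) = 94.9°.
94.9° ≤ 122.3° ⇒ inside.

Yes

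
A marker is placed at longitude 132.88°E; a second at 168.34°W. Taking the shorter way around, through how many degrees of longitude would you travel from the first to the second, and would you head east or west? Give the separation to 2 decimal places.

Raw difference: -168.34 − 132.88 = -301.22°.
Normalise into (−180°, 180°]: -301.22° + 360° = 58.78°.
Positive ⇒ the second point lies to the east; separation 58.78°.

58.78° east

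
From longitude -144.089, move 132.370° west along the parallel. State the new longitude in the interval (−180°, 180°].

+83.541°

Start at -144.089°; shift −132.370° → -276.459°.
-276.459° lies outside (−180°, 180°]; add 360° → +83.541°.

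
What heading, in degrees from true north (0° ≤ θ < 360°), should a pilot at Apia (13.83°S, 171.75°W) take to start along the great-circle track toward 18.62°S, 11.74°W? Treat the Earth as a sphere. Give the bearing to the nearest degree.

148°

Δλ = -11.74 − -171.75 = 160.01°.
θ = atan2( sin Δλ · cos φ₂ , cos φ₁ · sin φ₂ − sin φ₁ · cos φ₂ · cos Δλ )
  = atan2(0.32396, -0.52292) = 148.221° → normalised to [0°, 360°): 148.221°.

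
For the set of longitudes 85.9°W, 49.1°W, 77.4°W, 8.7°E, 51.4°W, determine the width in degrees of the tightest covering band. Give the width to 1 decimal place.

94.6°

Sort the longitudes: -85.9°, -77.4°, -51.4°, -49.1°, +8.7°.
Eastward gaps between consecutive values (wrapping around): 8.5°, 26.0°, 2.3°, 57.8°, 265.4°.
Largest gap = 265.4° ⇒ minimal covering band is its complement: 360° − 265.4° = 94.6°.
Band runs from -85.9° eastward to +8.7°.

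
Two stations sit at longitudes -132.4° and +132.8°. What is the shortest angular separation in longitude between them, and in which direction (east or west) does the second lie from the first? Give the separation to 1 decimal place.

Raw difference: 132.8 − -132.4 = 265.2°.
Normalise into (−180°, 180°]: 265.2° − 360° = -94.8°.
Negative ⇒ the second point lies to the west; separation 94.8°.

94.8° west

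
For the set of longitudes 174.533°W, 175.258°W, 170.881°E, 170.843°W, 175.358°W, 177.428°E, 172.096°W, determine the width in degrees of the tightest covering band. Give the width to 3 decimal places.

Sort the longitudes: -175.358°, -175.258°, -174.533°, -172.096°, -170.843°, +170.881°, +177.428°.
Eastward gaps between consecutive values (wrapping around): 0.100°, 0.725°, 2.437°, 1.253°, 341.724°, 6.547°, 7.214°.
Largest gap = 341.724° ⇒ minimal covering band is its complement: 360° − 341.724° = 18.276°.
Band runs from +170.881° eastward to -170.843°, crossing the antimeridian.

18.276°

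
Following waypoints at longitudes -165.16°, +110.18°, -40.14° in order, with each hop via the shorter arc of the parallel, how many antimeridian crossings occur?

1

Leg 1: -165.16° → +110.18°, shortest Δλ = -84.66° (west) — crosses 180°.
Leg 2: +110.18° → -40.14°, shortest Δλ = -150.32° (west) — does not cross 180°.
Total crossings: 1.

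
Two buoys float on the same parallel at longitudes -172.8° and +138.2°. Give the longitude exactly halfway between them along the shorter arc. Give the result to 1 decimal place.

+162.7°

Signed shortest Δλ from -172.8° to +138.2° is -49.0°.
Midpoint longitude = -172.8° + (-49.0°)/2 = -172.8° − 24.5° = -197.3°.
Normalise into (−180°, 180°]: +162.7°.
(The naïve average (-172.8 + +138.2)/2 = -17.3° is on the wrong side of the globe.)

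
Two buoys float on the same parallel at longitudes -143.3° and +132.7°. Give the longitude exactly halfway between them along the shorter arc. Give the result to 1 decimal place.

+174.7°

Signed shortest Δλ from -143.3° to +132.7° is -84.0°.
Midpoint longitude = -143.3° + (-84.0°)/2 = -143.3° − 42.0° = -185.3°.
Normalise into (−180°, 180°]: +174.7°.
(The naïve average (-143.3 + +132.7)/2 = -5.3° is on the wrong side of the globe.)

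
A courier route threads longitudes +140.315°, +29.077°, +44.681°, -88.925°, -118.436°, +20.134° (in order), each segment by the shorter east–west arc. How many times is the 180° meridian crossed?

0

Leg 1: +140.315° → +29.077°, shortest Δλ = -111.238° (west) — does not cross 180°.
Leg 2: +29.077° → +44.681°, shortest Δλ = 15.604° (east) — does not cross 180°.
Leg 3: +44.681° → -88.925°, shortest Δλ = -133.606° (west) — does not cross 180°.
Leg 4: -88.925° → -118.436°, shortest Δλ = -29.511° (west) — does not cross 180°.
Leg 5: -118.436° → +20.134°, shortest Δλ = 138.57° (east) — does not cross 180°.
Total crossings: 0.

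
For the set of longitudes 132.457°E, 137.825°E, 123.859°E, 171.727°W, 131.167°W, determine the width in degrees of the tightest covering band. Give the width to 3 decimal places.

Sort the longitudes: -171.727°, -131.167°, +123.859°, +132.457°, +137.825°.
Eastward gaps between consecutive values (wrapping around): 40.560°, 255.026°, 8.598°, 5.368°, 50.448°.
Largest gap = 255.026° ⇒ minimal covering band is its complement: 360° − 255.026° = 104.974°.
Band runs from +123.859° eastward to -131.167°, crossing the antimeridian.

104.974°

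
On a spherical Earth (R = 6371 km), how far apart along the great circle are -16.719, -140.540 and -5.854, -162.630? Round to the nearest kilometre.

Δλ = -162.630 − -140.540 = -22.090°.
Δφ = -5.854 − -16.719 = 10.865°.
a = sin²(Δφ/2) + cos φ₁ · cos φ₂ · sin²(Δλ/2) = 0.043931.
c = 2·atan2(√a, √(1−a)) = 0.42233 rad → d = 6371·c ≈ 2690.64 km.

2691 km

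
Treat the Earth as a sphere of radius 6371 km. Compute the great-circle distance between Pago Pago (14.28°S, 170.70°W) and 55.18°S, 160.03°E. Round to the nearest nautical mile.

2807 nmi

Δλ = 160.03 − -170.70 = 330.73°; wrapped into (−180°, 180°]: -29.27°.
Δφ = -55.18 − -14.28 = -40.90°.
a = sin²(Δφ/2) + cos φ₁ · cos φ₂ · sin²(Δλ/2) = 0.157398.
c = 2·atan2(√a, √(1−a)) = 0.81591 rad → d = 6371·c ≈ 5198.18 km ≈ 2806.79 nmi.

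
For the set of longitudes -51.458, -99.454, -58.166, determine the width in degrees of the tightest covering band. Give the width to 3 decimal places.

Sort the longitudes: -99.454°, -58.166°, -51.458°.
Eastward gaps between consecutive values (wrapping around): 41.288°, 6.708°, 312.004°.
Largest gap = 312.004° ⇒ minimal covering band is its complement: 360° − 312.004° = 47.996°.
Band runs from -99.454° eastward to -51.458°.

47.996°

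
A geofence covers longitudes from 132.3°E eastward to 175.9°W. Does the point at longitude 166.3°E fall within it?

Band width going east from +132.3° to -175.9°: ((-175.9 − 132.3) mod 360) = 51.8°.
Offset of +166.3° east of the west edge: ((166.3 − 132.3) mod 360) = 34.0°.
34.0° ≤ 51.8° ⇒ inside.

Yes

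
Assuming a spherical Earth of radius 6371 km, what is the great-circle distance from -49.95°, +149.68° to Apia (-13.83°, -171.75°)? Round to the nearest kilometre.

Δλ = -171.75 − 149.68 = -321.43°; wrapped into (−180°, 180°]: 38.57°.
Δφ = -13.83 − -49.95 = 36.12°.
a = sin²(Δφ/2) + cos φ₁ · cos φ₂ · sin²(Δλ/2) = 0.164259.
c = 2·atan2(√a, √(1−a)) = 0.83459 rad → d = 6371·c ≈ 5317.17 km.

5317 km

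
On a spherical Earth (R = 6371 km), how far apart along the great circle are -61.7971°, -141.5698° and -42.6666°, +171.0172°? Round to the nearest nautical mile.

Δλ = 171.0172 − -141.5698 = 312.5870°; wrapped into (−180°, 180°]: -47.4130°.
Δφ = -42.6666 − -61.7971 = 19.1305°.
a = sin²(Δφ/2) + cos φ₁ · cos φ₂ · sin²(Δλ/2) = 0.083785.
c = 2·atan2(√a, √(1−a)) = 0.58732 rad → d = 6371·c ≈ 3741.81 km ≈ 2020.41 nmi.

2020 nmi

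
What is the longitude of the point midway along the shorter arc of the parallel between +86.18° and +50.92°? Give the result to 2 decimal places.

Signed shortest Δλ from +86.18° to +50.92° is -35.26°.
Midpoint longitude = +86.18° + (-35.26°)/2 = +86.18° − 17.63° = +68.55°.

+68.55°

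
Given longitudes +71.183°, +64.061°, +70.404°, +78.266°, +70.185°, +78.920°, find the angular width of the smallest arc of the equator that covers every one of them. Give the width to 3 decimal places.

Sort the longitudes: +64.061°, +70.185°, +70.404°, +71.183°, +78.266°, +78.920°.
Eastward gaps between consecutive values (wrapping around): 6.124°, 0.219°, 0.779°, 7.083°, 0.654°, 345.141°.
Largest gap = 345.141° ⇒ minimal covering band is its complement: 360° − 345.141° = 14.859°.
Band runs from +64.061° eastward to +78.920°.

14.859°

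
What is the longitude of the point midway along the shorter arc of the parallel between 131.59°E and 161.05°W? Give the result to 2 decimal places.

Signed shortest Δλ from +131.59° to -161.05° is +67.36°.
Midpoint longitude = +131.59° + (+67.36°)/2 = +131.59° + 33.68° = +165.27°.
(The naïve average (+131.59 + -161.05)/2 = -14.73° is on the wrong side of the globe.)

165.27°E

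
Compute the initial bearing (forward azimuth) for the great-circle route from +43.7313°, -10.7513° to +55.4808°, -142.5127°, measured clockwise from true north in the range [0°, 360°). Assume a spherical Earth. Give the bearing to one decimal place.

333.7°

Δλ = -142.5127 − -10.7513 = -131.7614°.
θ = atan2( sin Δλ · cos φ₂ , cos φ₁ · sin φ₂ − sin φ₁ · cos φ₂ · cos Δλ )
  = atan2(-0.42270, 0.85627) = -26.273° → normalised to [0°, 360°): 333.727°.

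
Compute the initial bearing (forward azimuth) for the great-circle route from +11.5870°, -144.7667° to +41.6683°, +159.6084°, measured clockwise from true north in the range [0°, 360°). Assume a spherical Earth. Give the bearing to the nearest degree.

Δλ = 159.6084 − -144.7667 = 304.3751°; wrapped into (−180°, 180°]: -55.6249°.
θ = atan2( sin Δλ · cos φ₂ , cos φ₁ · sin φ₂ − sin φ₁ · cos φ₂ · cos Δλ )
  = atan2(-0.61655, 0.56655) = -47.420° → normalised to [0°, 360°): 312.580°.

313°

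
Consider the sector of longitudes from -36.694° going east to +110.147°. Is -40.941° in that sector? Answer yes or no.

No

Band width going east from -36.694° to +110.147°: ((110.147 − -36.694) mod 360) = 146.841°.
Offset of -40.941° east of the west edge: ((-40.941 − -36.694) mod 360) = 355.753°.
355.753° > 146.841° ⇒ outside.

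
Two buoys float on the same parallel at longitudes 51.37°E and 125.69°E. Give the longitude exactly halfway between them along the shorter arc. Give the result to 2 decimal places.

Signed shortest Δλ from +51.37° to +125.69° is +74.32°.
Midpoint longitude = +51.37° + (+74.32°)/2 = +51.37° + 37.16° = +88.53°.

88.53°E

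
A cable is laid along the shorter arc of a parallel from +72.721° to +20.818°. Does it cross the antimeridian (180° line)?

No

Signed shortest Δλ = ((20.818 − 72.721 + 180) mod 360) − 180 = -51.903°.
Going west by 51.903° from +72.721° reaches +20.818° without touching 180°.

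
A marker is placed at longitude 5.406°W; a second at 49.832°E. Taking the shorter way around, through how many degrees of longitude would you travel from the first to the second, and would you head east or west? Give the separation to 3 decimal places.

Raw difference: 49.832 − -5.406 = 55.238°.
Normalise into (−180°, 180°]: 55.238° stays 55.238°.
Positive ⇒ the second point lies to the east; separation 55.238°.

55.238° east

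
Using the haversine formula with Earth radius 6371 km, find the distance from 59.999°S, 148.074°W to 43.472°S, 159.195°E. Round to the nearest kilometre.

3932 km

Δλ = 159.195 − -148.074 = 307.269°; wrapped into (−180°, 180°]: -52.731°.
Δφ = -43.472 − -59.999 = 16.527°.
a = sin²(Δφ/2) + cos φ₁ · cos φ₂ · sin²(Δλ/2) = 0.092222.
c = 2·atan2(√a, √(1−a)) = 0.61711 rad → d = 6371·c ≈ 3931.59 km.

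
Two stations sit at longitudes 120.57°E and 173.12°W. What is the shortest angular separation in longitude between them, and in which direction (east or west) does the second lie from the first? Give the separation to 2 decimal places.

Raw difference: -173.12 − 120.57 = -293.69°.
Normalise into (−180°, 180°]: -293.69° + 360° = 66.31°.
Positive ⇒ the second point lies to the east; separation 66.31°.

66.31° east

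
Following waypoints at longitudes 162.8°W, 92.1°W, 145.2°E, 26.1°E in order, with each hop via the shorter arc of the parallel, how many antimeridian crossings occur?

Leg 1: -162.8° → -92.1°, shortest Δλ = 70.7° (east) — does not cross 180°.
Leg 2: -92.1° → +145.2°, shortest Δλ = -122.7° (west) — crosses 180°.
Leg 3: +145.2° → +26.1°, shortest Δλ = -119.1° (west) — does not cross 180°.
Total crossings: 1.

1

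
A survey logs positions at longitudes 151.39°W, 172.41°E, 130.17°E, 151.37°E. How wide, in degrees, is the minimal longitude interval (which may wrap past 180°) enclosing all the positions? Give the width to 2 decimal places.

78.44°

Sort the longitudes: -151.39°, +130.17°, +151.37°, +172.41°.
Eastward gaps between consecutive values (wrapping around): 281.56°, 21.20°, 21.04°, 36.20°.
Largest gap = 281.56° ⇒ minimal covering band is its complement: 360° − 281.56° = 78.44°.
Band runs from +130.17° eastward to -151.39°, crossing the antimeridian.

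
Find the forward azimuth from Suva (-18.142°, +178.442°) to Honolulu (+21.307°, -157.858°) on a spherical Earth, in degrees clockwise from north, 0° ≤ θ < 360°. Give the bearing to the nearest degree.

32°

Δλ = -157.858 − 178.442 = -336.300°; wrapped into (−180°, 180°]: 23.700°.
θ = atan2( sin Δλ · cos φ₂ , cos φ₁ · sin φ₂ − sin φ₁ · cos φ₂ · cos Δλ )
  = atan2(0.37447, 0.61093) = 31.507° → normalised to [0°, 360°): 31.507°.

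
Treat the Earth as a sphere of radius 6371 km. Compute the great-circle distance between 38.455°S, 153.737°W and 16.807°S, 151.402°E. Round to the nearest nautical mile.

Δλ = 151.402 − -153.737 = 305.139°; wrapped into (−180°, 180°]: -54.861°.
Δφ = -16.807 − -38.455 = 21.648°.
a = sin²(Δφ/2) + cos φ₁ · cos φ₂ · sin²(Δλ/2) = 0.194355.
c = 2·atan2(√a, √(1−a)) = 0.91311 rad → d = 6371·c ≈ 5817.41 km ≈ 3141.15 nmi.

3141 nmi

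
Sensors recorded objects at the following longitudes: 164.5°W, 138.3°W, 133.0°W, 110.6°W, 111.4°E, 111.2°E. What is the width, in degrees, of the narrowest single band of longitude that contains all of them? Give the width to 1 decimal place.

138.2°

Sort the longitudes: -164.5°, -138.3°, -133.0°, -110.6°, +111.2°, +111.4°.
Eastward gaps between consecutive values (wrapping around): 26.2°, 5.3°, 22.4°, 221.8°, 0.2°, 84.1°.
Largest gap = 221.8° ⇒ minimal covering band is its complement: 360° − 221.8° = 138.2°.
Band runs from +111.2° eastward to -110.6°, crossing the antimeridian.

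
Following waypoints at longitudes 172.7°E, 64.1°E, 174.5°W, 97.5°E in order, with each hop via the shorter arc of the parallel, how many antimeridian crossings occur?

2

Leg 1: +172.7° → +64.1°, shortest Δλ = -108.6° (west) — does not cross 180°.
Leg 2: +64.1° → -174.5°, shortest Δλ = 121.4° (east) — crosses 180°.
Leg 3: -174.5° → +97.5°, shortest Δλ = -88.0° (west) — crosses 180°.
Total crossings: 2.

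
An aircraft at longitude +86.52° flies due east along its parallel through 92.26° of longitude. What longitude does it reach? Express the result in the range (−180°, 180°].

Start at +86.52°; shift +92.26° → +178.78°.
+178.78° already lies in (−180°, 180°].

+178.78°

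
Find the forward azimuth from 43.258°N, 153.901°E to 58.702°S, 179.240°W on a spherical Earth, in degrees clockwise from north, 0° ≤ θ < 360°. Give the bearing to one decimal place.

Δλ = -179.240 − 153.901 = -333.141°; wrapped into (−180°, 180°]: 26.859°.
θ = atan2( sin Δλ · cos φ₂ , cos φ₁ · sin φ₂ − sin φ₁ · cos φ₂ · cos Δλ )
  = atan2(0.23470, -0.93989) = 165.979° → normalised to [0°, 360°): 165.979°.

166.0°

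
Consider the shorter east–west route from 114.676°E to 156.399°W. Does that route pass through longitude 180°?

Yes

Naïve |-156.399 − 114.676| = 271.075° > 180°, so the shorter arc goes the other way round — across 180°.
Signed shortest Δλ = ((-156.399 − 114.676 + 180) mod 360) − 180 = 88.925°.
Going east by 88.925° from +114.676° passes through 180° before reaching -156.399°.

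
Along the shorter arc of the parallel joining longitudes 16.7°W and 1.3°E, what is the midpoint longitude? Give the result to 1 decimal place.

Signed shortest Δλ from -16.7° to +1.3° is +18.0°.
Midpoint longitude = -16.7° + (+18.0°)/2 = -16.7° + 9.0° = -7.7°.

7.7°W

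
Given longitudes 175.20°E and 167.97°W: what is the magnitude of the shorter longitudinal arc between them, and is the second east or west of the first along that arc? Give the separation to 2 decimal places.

Raw difference: -167.97 − 175.20 = -343.17°.
Normalise into (−180°, 180°]: -343.17° + 360° = 16.83°.
Positive ⇒ the second point lies to the east; separation 16.83°.

16.83° east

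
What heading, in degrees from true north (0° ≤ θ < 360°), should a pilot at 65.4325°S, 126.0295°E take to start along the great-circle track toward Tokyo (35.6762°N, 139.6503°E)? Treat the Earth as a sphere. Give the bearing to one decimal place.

Δλ = 139.6503 − 126.0295 = 13.6208°.
θ = atan2( sin Δλ · cos φ₂ , cos φ₁ · sin φ₂ − sin φ₁ · cos φ₂ · cos Δλ )
  = atan2(0.19130, 0.96049) = 11.264° → normalised to [0°, 360°): 11.264°.

11.3°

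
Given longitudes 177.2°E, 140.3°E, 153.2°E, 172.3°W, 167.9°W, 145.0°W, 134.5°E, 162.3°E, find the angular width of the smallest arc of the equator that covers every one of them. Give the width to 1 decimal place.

80.5°

Sort the longitudes: -172.3°, -167.9°, -145.0°, +134.5°, +140.3°, +153.2°, +162.3°, +177.2°.
Eastward gaps between consecutive values (wrapping around): 4.4°, 22.9°, 279.5°, 5.8°, 12.9°, 9.1°, 14.9°, 10.5°.
Largest gap = 279.5° ⇒ minimal covering band is its complement: 360° − 279.5° = 80.5°.
Band runs from +134.5° eastward to -145.0°, crossing the antimeridian.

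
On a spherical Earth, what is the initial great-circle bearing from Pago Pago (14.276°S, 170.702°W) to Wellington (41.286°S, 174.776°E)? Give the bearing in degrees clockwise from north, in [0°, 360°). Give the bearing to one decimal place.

202.3°

Δλ = 174.776 − -170.702 = 345.478°; wrapped into (−180°, 180°]: -14.522°.
θ = atan2( sin Δλ · cos φ₂ , cos φ₁ · sin φ₂ − sin φ₁ · cos φ₂ · cos Δλ )
  = atan2(-0.18842, -0.46007) = -157.728° → normalised to [0°, 360°): 202.272°.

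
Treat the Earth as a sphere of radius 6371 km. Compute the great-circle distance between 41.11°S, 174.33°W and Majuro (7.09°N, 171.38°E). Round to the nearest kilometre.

5555 km

Δλ = 171.38 − -174.33 = 345.71°; wrapped into (−180°, 180°]: -14.29°.
Δφ = 7.09 − -41.11 = 48.20°.
a = sin²(Δφ/2) + cos φ₁ · cos φ₂ · sin²(Δλ/2) = 0.178301.
c = 2·atan2(√a, √(1−a)) = 0.87187 rad → d = 6371·c ≈ 5554.67 km.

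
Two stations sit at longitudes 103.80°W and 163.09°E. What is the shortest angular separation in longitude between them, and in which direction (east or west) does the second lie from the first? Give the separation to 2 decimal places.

Raw difference: 163.09 − -103.80 = 266.89°.
Normalise into (−180°, 180°]: 266.89° − 360° = -93.11°.
Negative ⇒ the second point lies to the west; separation 93.11°.

93.11° west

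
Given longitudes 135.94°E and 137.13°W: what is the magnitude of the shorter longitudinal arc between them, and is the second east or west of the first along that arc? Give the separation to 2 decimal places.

Raw difference: -137.13 − 135.94 = -273.07°.
Normalise into (−180°, 180°]: -273.07° + 360° = 86.93°.
Positive ⇒ the second point lies to the east; separation 86.93°.

86.93° east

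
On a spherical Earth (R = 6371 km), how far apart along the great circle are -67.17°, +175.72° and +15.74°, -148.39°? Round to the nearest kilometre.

Δλ = -148.39 − 175.72 = -324.11°; wrapped into (−180°, 180°]: 35.89°.
Δφ = 15.74 − -67.17 = 82.91°.
a = sin²(Δφ/2) + cos φ₁ · cos φ₂ · sin²(Δλ/2) = 0.473737.
c = 2·atan2(√a, √(1−a)) = 1.51825 rad → d = 6371·c ≈ 9672.74 km.

9673 km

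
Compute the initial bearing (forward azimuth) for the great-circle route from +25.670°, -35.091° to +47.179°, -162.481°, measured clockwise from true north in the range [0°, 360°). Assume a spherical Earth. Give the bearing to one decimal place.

Δλ = -162.481 − -35.091 = -127.390°.
θ = atan2( sin Δλ · cos φ₂ , cos φ₁ · sin φ₂ − sin φ₁ · cos φ₂ · cos Δλ )
  = atan2(-0.54004, 0.83989) = -32.741° → normalised to [0°, 360°): 327.259°.

327.3°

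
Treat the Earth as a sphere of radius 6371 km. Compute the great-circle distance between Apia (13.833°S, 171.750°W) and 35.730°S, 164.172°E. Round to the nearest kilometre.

3421 km

Δλ = 164.172 − -171.750 = 335.922°; wrapped into (−180°, 180°]: -24.078°.
Δφ = -35.730 − -13.833 = -21.897°.
a = sin²(Δφ/2) + cos φ₁ · cos φ₂ · sin²(Δλ/2) = 0.070364.
c = 2·atan2(√a, √(1−a)) = 0.53695 rad → d = 6371·c ≈ 3420.91 km.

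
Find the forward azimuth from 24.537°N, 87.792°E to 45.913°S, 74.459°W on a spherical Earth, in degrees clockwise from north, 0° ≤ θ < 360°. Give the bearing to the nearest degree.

Δλ = -74.459 − 87.792 = -162.251°.
θ = atan2( sin Δλ · cos φ₂ , cos φ₁ · sin φ₂ − sin φ₁ · cos φ₂ · cos Δλ )
  = atan2(-0.21210, -0.37824) = -150.718° → normalised to [0°, 360°): 209.282°.

209°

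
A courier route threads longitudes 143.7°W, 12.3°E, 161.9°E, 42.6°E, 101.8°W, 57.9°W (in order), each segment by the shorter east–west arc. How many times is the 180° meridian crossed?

Leg 1: -143.7° → +12.3°, shortest Δλ = 156.0° (east) — does not cross 180°.
Leg 2: +12.3° → +161.9°, shortest Δλ = 149.6° (east) — does not cross 180°.
Leg 3: +161.9° → +42.6°, shortest Δλ = -119.3° (west) — does not cross 180°.
Leg 4: +42.6° → -101.8°, shortest Δλ = -144.4° (west) — does not cross 180°.
Leg 5: -101.8° → -57.9°, shortest Δλ = 43.9° (east) — does not cross 180°.
Total crossings: 0.

0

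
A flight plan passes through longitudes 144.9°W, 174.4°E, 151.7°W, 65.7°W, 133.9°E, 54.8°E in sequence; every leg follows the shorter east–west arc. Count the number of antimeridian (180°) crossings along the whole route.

3

Leg 1: -144.9° → +174.4°, shortest Δλ = -40.7° (west) — crosses 180°.
Leg 2: +174.4° → -151.7°, shortest Δλ = 33.9° (east) — crosses 180°.
Leg 3: -151.7° → -65.7°, shortest Δλ = 86.0° (east) — does not cross 180°.
Leg 4: -65.7° → +133.9°, shortest Δλ = -160.4° (west) — crosses 180°.
Leg 5: +133.9° → +54.8°, shortest Δλ = -79.1° (west) — does not cross 180°.
Total crossings: 3.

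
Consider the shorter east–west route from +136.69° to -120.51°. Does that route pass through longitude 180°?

Naïve |-120.51 − 136.69| = 257.2° > 180°, so the shorter arc goes the other way round — across 180°.
Signed shortest Δλ = ((-120.51 − 136.69 + 180) mod 360) − 180 = 102.8°.
Going east by 102.8° from +136.69° passes through 180° before reaching -120.51°.

Yes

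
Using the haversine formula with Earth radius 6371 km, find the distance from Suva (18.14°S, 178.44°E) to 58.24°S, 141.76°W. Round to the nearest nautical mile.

2974 nmi

Δλ = -141.76 − 178.44 = -320.20°; wrapped into (−180°, 180°]: 39.80°.
Δφ = -58.24 − -18.14 = -40.10°.
a = sin²(Δφ/2) + cos φ₁ · cos φ₂ · sin²(Δλ/2) = 0.175492.
c = 2·atan2(√a, √(1−a)) = 0.86451 rad → d = 6371·c ≈ 5507.76 km ≈ 2973.95 nmi.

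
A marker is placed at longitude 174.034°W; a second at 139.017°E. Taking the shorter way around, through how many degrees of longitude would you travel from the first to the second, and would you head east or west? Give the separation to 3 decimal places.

Raw difference: 139.017 − -174.034 = 313.051°.
Normalise into (−180°, 180°]: 313.051° − 360° = -46.949°.
Negative ⇒ the second point lies to the west; separation 46.949°.

46.949° west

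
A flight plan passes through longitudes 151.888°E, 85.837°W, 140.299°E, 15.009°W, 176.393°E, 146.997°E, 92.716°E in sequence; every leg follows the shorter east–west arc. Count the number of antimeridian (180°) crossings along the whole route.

Leg 1: +151.888° → -85.837°, shortest Δλ = 122.275° (east) — crosses 180°.
Leg 2: -85.837° → +140.299°, shortest Δλ = -133.864° (west) — crosses 180°.
Leg 3: +140.299° → -15.009°, shortest Δλ = -155.308° (west) — does not cross 180°.
Leg 4: -15.009° → +176.393°, shortest Δλ = -168.598° (west) — crosses 180°.
Leg 5: +176.393° → +146.997°, shortest Δλ = -29.396° (west) — does not cross 180°.
Leg 6: +146.997° → +92.716°, shortest Δλ = -54.281° (west) — does not cross 180°.
Total crossings: 3.

3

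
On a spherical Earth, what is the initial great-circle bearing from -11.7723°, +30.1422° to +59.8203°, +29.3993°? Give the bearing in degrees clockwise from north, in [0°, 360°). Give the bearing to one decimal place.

Δλ = 29.3993 − 30.1422 = -0.7429°.
θ = atan2( sin Δλ · cos φ₂ , cos φ₁ · sin φ₂ − sin φ₁ · cos φ₂ · cos Δλ )
  = atan2(-0.00652, 0.94883) = -0.394° → normalised to [0°, 360°): 359.606°.

359.6°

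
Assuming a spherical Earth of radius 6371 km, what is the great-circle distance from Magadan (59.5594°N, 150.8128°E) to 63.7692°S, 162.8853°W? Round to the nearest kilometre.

14257 km

Δλ = -162.8853 − 150.8128 = -313.6981°; wrapped into (−180°, 180°]: 46.3019°.
Δφ = -63.7692 − 59.5594 = -123.3286°.
a = sin²(Δφ/2) + cos φ₁ · cos φ₂ · sin²(Δλ/2) = 0.809333.
c = 2·atan2(√a, √(1−a)) = 2.23784 rad → d = 6371·c ≈ 14257.28 km.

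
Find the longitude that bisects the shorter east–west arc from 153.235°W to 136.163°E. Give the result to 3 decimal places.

Signed shortest Δλ from -153.235° to +136.163° is -70.602°.
Midpoint longitude = -153.235° + (-70.602°)/2 = -153.235° − 35.301° = -188.536°.
Normalise into (−180°, 180°]: +171.464°.
(The naïve average (-153.235 + +136.163)/2 = -8.536° is on the wrong side of the globe.)

171.464°E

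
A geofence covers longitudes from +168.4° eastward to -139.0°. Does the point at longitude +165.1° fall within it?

No

Band width going east from +168.4° to -139.0°: ((-139.0 − 168.4) mod 360) = 52.6°.
Offset of +165.1° east of the west edge: ((165.1 − 168.4) mod 360) = 356.7°.
356.7° > 52.6° ⇒ outside.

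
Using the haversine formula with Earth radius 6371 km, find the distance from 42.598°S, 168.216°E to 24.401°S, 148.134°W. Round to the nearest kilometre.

Δλ = -148.134 − 168.216 = -316.350°; wrapped into (−180°, 180°]: 43.650°.
Δφ = -24.401 − -42.598 = 18.197°.
a = sin²(Δφ/2) + cos φ₁ · cos φ₂ · sin²(Δλ/2) = 0.117661.
c = 2·atan2(√a, √(1−a)) = 0.70025 rad → d = 6371·c ≈ 4461.32 km.

4461 km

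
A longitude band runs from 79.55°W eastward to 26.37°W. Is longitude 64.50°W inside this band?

Band width going east from -79.55° to -26.37°: ((-26.37 − -79.55) mod 360) = 53.18°.
Offset of -64.50° east of the west edge: ((-64.50 − -79.55) mod 360) = 15.05°.
15.05° ≤ 53.18° ⇒ inside.

Yes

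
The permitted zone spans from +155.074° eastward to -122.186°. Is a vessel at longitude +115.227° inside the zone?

No

Band width going east from +155.074° to -122.186°: ((-122.186 − 155.074) mod 360) = 82.740°.
Offset of +115.227° east of the west edge: ((115.227 − 155.074) mod 360) = 320.153°.
320.153° > 82.740° ⇒ outside.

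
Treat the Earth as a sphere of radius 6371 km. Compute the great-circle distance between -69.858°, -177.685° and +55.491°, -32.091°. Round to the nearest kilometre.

17698 km

Δλ = -32.091 − -177.685 = 145.594°.
Δφ = 55.491 − -69.858 = 125.349°.
a = sin²(Δφ/2) + cos φ₁ · cos φ₂ · sin²(Δλ/2) = 0.967298.
c = 2·atan2(√a, √(1−a)) = 2.77792 rad → d = 6371·c ≈ 17698.13 km.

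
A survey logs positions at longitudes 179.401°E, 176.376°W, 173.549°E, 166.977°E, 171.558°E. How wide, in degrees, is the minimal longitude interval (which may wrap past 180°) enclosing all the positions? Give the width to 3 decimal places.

Sort the longitudes: -176.376°, +166.977°, +171.558°, +173.549°, +179.401°.
Eastward gaps between consecutive values (wrapping around): 343.353°, 4.581°, 1.991°, 5.852°, 4.223°.
Largest gap = 343.353° ⇒ minimal covering band is its complement: 360° − 343.353° = 16.647°.
Band runs from +166.977° eastward to -176.376°, crossing the antimeridian.

16.647°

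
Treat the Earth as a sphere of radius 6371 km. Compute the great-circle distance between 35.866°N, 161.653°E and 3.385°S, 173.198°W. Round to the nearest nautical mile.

2747 nmi

Δλ = -173.198 − 161.653 = -334.851°; wrapped into (−180°, 180°]: 25.149°.
Δφ = -3.385 − 35.866 = -39.251°.
a = sin²(Δφ/2) + cos φ₁ · cos φ₂ · sin²(Δλ/2) = 0.151152.
c = 2·atan2(√a, √(1−a)) = 0.79862 rad → d = 6371·c ≈ 5088.01 km ≈ 2747.31 nmi.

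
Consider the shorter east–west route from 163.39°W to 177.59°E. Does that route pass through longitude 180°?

Yes

Naïve |177.59 − -163.39| = 340.98° > 180°, so the shorter arc goes the other way round — across 180°.
Signed shortest Δλ = ((177.59 − -163.39 + 180) mod 360) − 180 = -19.02°.
Going west by 19.02° from -163.39° passes through 180° before reaching +177.59°.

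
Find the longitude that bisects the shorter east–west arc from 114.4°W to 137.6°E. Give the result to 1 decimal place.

168.4°W

Signed shortest Δλ from -114.4° to +137.6° is -108.0°.
Midpoint longitude = -114.4° + (-108.0°)/2 = -114.4° − 54.0° = -168.4°.
(The naïve average (-114.4 + +137.6)/2 = 11.6° is on the wrong side of the globe.)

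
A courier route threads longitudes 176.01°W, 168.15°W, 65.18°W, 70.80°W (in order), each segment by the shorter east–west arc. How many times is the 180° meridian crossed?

Leg 1: -176.01° → -168.15°, shortest Δλ = 7.86° (east) — does not cross 180°.
Leg 2: -168.15° → -65.18°, shortest Δλ = 102.97° (east) — does not cross 180°.
Leg 3: -65.18° → -70.80°, shortest Δλ = -5.62° (west) — does not cross 180°.
Total crossings: 0.

0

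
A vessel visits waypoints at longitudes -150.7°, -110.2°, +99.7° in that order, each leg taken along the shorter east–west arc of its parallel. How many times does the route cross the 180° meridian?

1

Leg 1: -150.7° → -110.2°, shortest Δλ = 40.5° (east) — does not cross 180°.
Leg 2: -110.2° → +99.7°, shortest Δλ = -150.1° (west) — crosses 180°.
Total crossings: 1.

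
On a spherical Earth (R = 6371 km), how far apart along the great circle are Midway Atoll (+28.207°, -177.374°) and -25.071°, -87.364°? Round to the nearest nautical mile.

Δλ = -87.364 − -177.374 = 90.010°.
Δφ = -25.071 − 28.207 = -53.278°.
a = sin²(Δφ/2) + cos φ₁ · cos φ₂ · sin²(Δλ/2) = 0.600212.
c = 2·atan2(√a, √(1−a)) = 1.77259 rad → d = 6371·c ≈ 11293.15 km ≈ 6097.81 nmi.

6098 nmi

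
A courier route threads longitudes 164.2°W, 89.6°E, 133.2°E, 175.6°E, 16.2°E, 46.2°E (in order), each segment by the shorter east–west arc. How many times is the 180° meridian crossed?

1

Leg 1: -164.2° → +89.6°, shortest Δλ = -106.2° (west) — crosses 180°.
Leg 2: +89.6° → +133.2°, shortest Δλ = 43.6° (east) — does not cross 180°.
Leg 3: +133.2° → +175.6°, shortest Δλ = 42.4° (east) — does not cross 180°.
Leg 4: +175.6° → +16.2°, shortest Δλ = -159.4° (west) — does not cross 180°.
Leg 5: +16.2° → +46.2°, shortest Δλ = 30.0° (east) — does not cross 180°.
Total crossings: 1.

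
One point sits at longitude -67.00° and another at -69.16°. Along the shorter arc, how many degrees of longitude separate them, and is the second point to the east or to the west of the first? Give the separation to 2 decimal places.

2.16° west

Raw difference: -69.16 − -67.00 = -2.16°.
Normalise into (−180°, 180°]: -2.16° stays -2.16°.
Negative ⇒ the second point lies to the west; separation 2.16°.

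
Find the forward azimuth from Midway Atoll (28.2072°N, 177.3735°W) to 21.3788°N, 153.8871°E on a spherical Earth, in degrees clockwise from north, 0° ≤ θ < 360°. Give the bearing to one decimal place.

Δλ = 153.8871 − -177.3735 = 331.2606°; wrapped into (−180°, 180°]: -28.7394°.
θ = atan2( sin Δλ · cos φ₂ , cos φ₁ · sin φ₂ − sin φ₁ · cos φ₂ · cos Δλ )
  = atan2(-0.44774, -0.06468) = -98.220° → normalised to [0°, 360°): 261.780°.

261.8°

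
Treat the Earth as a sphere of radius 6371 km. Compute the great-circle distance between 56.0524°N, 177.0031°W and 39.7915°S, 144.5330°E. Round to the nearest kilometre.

Δλ = 144.5330 − -177.0031 = 321.5361°; wrapped into (−180°, 180°]: -38.4639°.
Δφ = -39.7915 − 56.0524 = -95.8439°.
a = sin²(Δφ/2) + cos φ₁ · cos φ₂ · sin²(Δλ/2) = 0.597465.
c = 2·atan2(√a, √(1−a)) = 1.76698 rad → d = 6371·c ≈ 11257.45 km.

11257 km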